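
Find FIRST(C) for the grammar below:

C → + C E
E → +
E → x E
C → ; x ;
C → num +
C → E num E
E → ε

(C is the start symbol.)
{ '+', ';', 'num', 'x' }

FIRST sets of the other non-terminals involved (by the same procedure, iterated to a fixed point):
  FIRST(E) = { '+', 'x', ε }

From C → + C E:
  - '+' is a terminal: add '+' and stop
From C → ; x ;:
  - ';' is a terminal: add ';' and stop
From C → num +:
  - num is a terminal: add 'num' and stop
From C → E num E:
  - E is a non-terminal: add FIRST(E) \ {ε} = { '+', 'x' }
    E is nullable, so continue to the next symbol
  - num is a terminal: add 'num' and stop

Collecting: FIRST(C) = { '+', ';', 'num', 'x' }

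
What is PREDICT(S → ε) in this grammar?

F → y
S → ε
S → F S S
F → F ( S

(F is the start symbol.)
PREDICT(S → ε) = (FIRST(RHS) \ {ε}) ∪ (FOLLOW(S) if ε ∈ FIRST(RHS), i.e. RHS ⇒* ε)
The right-hand side is ε (FIRST(ε) = { ε }), so the predict set is FOLLOW(S) = { $, '(', 'y' }
PREDICT(S → ε) = { $, '(', 'y' }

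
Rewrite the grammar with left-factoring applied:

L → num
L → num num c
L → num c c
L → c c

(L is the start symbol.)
L → num L'
L' → ε
L' → num c
L' → c c
L → c c

Left-factoring transforms A → αβ₁ | αβ₂ into A → αA' and A' → β₁ | β₂
(α is the longest common prefix among the alternatives). Repeat until
no nonterminal has two alternatives with a common prefix.

Round 1: L has alternatives sharing prefix 'num'. Introduce L': L → num L'
  Add: L' → ε
  Add: L' → num c
  Add: L' → c c

No remaining common prefixes — done.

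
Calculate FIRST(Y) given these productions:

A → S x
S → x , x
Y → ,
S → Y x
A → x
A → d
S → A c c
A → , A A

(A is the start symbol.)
{ ',' }

To compute FIRST(Y), examine every production with Y on the left-hand side, reading each right-hand side left to right until a non-nullable symbol is reached.

From Y → ,:
  - ',' is a terminal: add ',' and stop

Collecting: FIRST(Y) = { ',' }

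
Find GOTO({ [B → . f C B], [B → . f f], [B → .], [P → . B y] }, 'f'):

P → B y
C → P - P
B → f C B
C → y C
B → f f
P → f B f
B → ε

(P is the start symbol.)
GOTO(I, 'f') = CLOSURE({ [A → αX.β] : [A → α.Xβ] ∈ I, X = 'f' })

Items with dot before 'f', with the dot advanced:
  [B → . f C B] → [B → f . C B]
  [B → . f f] → [B → f . f]
Closure of the advanced items:
  [B → f . C B] has the dot before C: add [C → . P - P], [C → . y C]
  [C → . P - P] has the dot before P: add [P → . B y], [P → . f B f]
  [P → . B y] has the dot before B: add [B → . f C B], [B → . f f], [B → .]

GOTO = { [B → . f C B], [B → . f f], [B → .], [B → f . C B], [B → f . f], [C → . P - P], [C → . y C], [P → . B y], [P → . f B f] }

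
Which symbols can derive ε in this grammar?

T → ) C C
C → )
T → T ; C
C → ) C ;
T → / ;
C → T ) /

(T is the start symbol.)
A non-terminal is nullable if it can derive ε (the empty string): either it has an ε-production, or it has a production whose right-hand side consists entirely of nullable non-terminals.

There are no ε-productions, so no non-terminal can derive ε.
No non-terminals are nullable.

Answer: None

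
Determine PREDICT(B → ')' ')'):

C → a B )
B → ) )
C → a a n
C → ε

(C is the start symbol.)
PREDICT(B → ')' ')') = (FIRST(RHS) \ {ε}) ∪ (FOLLOW(B) if ε ∈ FIRST(RHS), i.e. RHS ⇒* ε)
FIRST(')' ')') = { ')' }
ε ∉ FIRST(')' ')'), so FOLLOW(B) is not added.
PREDICT(B → ')' ')') = { ')' }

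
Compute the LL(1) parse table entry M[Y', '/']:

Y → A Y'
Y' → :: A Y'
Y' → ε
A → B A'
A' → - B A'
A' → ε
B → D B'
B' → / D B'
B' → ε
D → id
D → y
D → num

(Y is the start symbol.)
Empty (error entry)

To find M[Y', '/'], we find productions for Y' where '/' is in the predict set (PREDICT(N → α) = (FIRST(α) \ {ε}) ∪ (FOLLOW(N) if α ⇒* ε)).

Relevant sets:
  FOLLOW(Y') = { $ }

Y' → :: A Y': PREDICT = { '::' }
Y' → ε: PREDICT = { $ }

M[Y', '/'] is empty (no production applies)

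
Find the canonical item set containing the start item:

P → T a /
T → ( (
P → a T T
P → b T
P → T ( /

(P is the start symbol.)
{ [P → . T ( /], [P → . T a /], [P → . a T T], [P → . b T], [P' → . P], [T → . ( (] }

First, augment the grammar with P' → P
I₀ = CLOSURE({ [P' → . P] }):
  [P' → . P] has the dot before P: add [P → . T a /], [P → . a T T], [P → . b T], [P → . T ( /]
  [P → . T a /] has the dot before T: add [T → . ( (]
No further items can be added.

I₀ = { [P → . T ( /], [P → . T a /], [P → . a T T], [P → . b T], [P' → . P], [T → . ( (] }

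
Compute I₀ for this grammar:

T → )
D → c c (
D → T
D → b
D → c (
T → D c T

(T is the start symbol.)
{ [D → . T], [D → . b], [D → . c (], [D → . c c (], [T → . )], [T → . D c T], [T' → . T] }

First, augment the grammar with T' → T
I₀ = CLOSURE({ [T' → . T] }):
  [T' → . T] has the dot before T: add [T → . )], [T → . D c T]
  [T → . D c T] has the dot before D: add [D → . c c (], [D → . T], [D → . b], [D → . c (]
No further items can be added.

I₀ = { [D → . T], [D → . b], [D → . c (], [D → . c c (], [T → . )], [T → . D c T], [T' → . T] }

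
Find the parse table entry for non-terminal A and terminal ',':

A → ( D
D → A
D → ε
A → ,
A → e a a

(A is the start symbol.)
To find M[A, ','], we find productions for A where ',' is in the predict set (PREDICT(N → α) = (FIRST(α) \ {ε}) ∪ (FOLLOW(N) if α ⇒* ε)).

A → ( D: PREDICT = { '(' }
A → ,: PREDICT = { ',' }
  ',' is in predict set, so this production goes in M[A, ',']
A → e a a: PREDICT = { 'e' }

M[A, ','] = A → ,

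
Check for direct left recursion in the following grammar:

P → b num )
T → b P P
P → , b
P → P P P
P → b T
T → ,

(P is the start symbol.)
Direct left recursion occurs when N → N α for some non-terminal N (the right-hand side begins with the left-hand side itself).

P → b num ): starts with b
T → b P P: starts with b
P → , b: starts with ','
P → P P P: LEFT RECURSIVE (starts with P)
P → b T: starts with b
T → ,: starts with ','

The grammar has direct left recursion on: P.

Answer: Yes, P is left-recursive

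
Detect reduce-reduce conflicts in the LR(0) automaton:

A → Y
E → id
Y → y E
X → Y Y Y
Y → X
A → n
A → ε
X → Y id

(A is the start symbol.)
No reduce-reduce conflicts

Augment with A' → A and build the canonical LR(0) collection (I0 = CLOSURE({[A' → . A]}), then GOTO on every symbol after a dot until no new states appear). It has 11 states:
  I0: { [A → . Y], [A → . n], [A → .], [A' → . A], [X → . Y Y Y], [X → . Y id], [Y → . X], [Y → . y E] }  — shift, reduce
  I1: { [A' → A .] }  — accept
  I2: { [Y → X .] }  — reduce
  I3: { [A → Y .], [X → . Y Y Y], [X → . Y id], [X → Y . Y Y], [X → Y . id], [Y → . X], [Y → . y E] }  — shift, reduce
  I4: { [A → n .] }  — reduce
  I5: { [E → . id], [Y → y . E] }  — shift
  I6: { [Y → y E .] }  — reduce
  I7: { [E → id .] }  — reduce
  I8: { [X → . Y Y Y], [X → . Y id], [X → Y . Y Y], [X → Y . id], [X → Y Y . Y], [Y → . X], [Y → . y E] }  — shift
  I9: { [X → Y id .] }  — reduce
  I10: { [X → . Y Y Y], [X → . Y id], [X → Y . Y Y], [X → Y . id], [X → Y Y . Y], [X → Y Y Y .], [Y → . X], [Y → . y E] }  — shift, reduce

No state contains more than one complete item.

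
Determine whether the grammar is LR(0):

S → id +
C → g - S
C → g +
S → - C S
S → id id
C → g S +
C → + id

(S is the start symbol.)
A grammar is LR(0) if no state in the canonical LR(0) collection has:
  - both a shift item (dot before a terminal) and a complete item (shift-reduce conflict), or
  - two or more complete items (reduce-reduce conflict; the accept item [S' → S .] counts as a complete item here).

Augment with S' → S and build the canonical LR(0) collection (I0 = CLOSURE({[S' → . S]}), then GOTO on every symbol after a dot until no new states appear). It has 16 states:
  I0: { [S → . - C S], [S → . id +], [S → . id id], [S' → . S] }  — shift
  I1: { [C → . + id], [C → . g +], [C → . g - S], [C → . g S +], [S → - . C S] }  — shift
  I2: { [S' → S .] }  — accept
  I3: { [S → id . +], [S → id . id] }  — shift
  I4: { [S → id + .] }  — reduce
  I5: { [S → id id .] }  — reduce
  I6: { [C → + . id] }  — shift
  I7: { [S → - C . S], [S → . - C S], [S → . id +], [S → . id id] }  — shift
  I8: { [C → g . +], [C → g . - S], [C → g . S +], [S → . - C S], [S → . id +], [S → . id id] }  — shift
  I9: { [C → g + .] }  — reduce
  I10: { [C → . + id], [C → . g +], [C → . g - S], [C → . g S +], [C → g - . S], [S → - . C S], [S → . - C S], [S → . id +], [S → . id id] }  — shift
  I11: { [C → g S . +] }  — shift
  I12: { [C → g S + .] }  — reduce
  I13: { [C → g - S .] }  — reduce
  I14: { [S → - C S .] }  — reduce
  I15: { [C → + id .] }  — reduce

Every state is either a pure shift/goto state or contains exactly one complete item and nothing to shift — no conflicts. The grammar is LR(0).

Answer: Yes, the grammar is LR(0)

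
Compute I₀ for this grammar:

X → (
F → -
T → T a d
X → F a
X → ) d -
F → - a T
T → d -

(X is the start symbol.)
{ [F → . - a T], [F → . -], [X → . (], [X → . ) d -], [X → . F a], [X' → . X] }

First, augment the grammar with X' → X
I₀ = CLOSURE({ [X' → . X] }):
  [X' → . X] has the dot before X: add [X → . (], [X → . F a], [X → . ) d -]
  [X → . F a] has the dot before F: add [F → . -], [F → . - a T]
No further items can be added.

I₀ = { [F → . - a T], [F → . -], [X → . (], [X → . ) d -], [X → . F a], [X' → . X] }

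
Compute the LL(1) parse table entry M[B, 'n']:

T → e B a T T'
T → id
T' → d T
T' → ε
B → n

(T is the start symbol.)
To find M[B, 'n'], we find productions for B where 'n' is in the predict set (PREDICT(N → α) = (FIRST(α) \ {ε}) ∪ (FOLLOW(N) if α ⇒* ε)).

B → n: PREDICT = { 'n' }
  'n' is in predict set, so this production goes in M[B, 'n']

M[B, 'n'] = B → n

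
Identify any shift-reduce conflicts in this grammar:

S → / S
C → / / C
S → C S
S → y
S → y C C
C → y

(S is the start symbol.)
Yes — I4: [C → y .] vs [C → . / / C]; I14: [C → / / C .] vs [C → . / / C]

A shift-reduce conflict occurs when an LR(0) state has both:
  - a complete (reduce) item [A → α .] (dot at the end), and
  - a shift item [B → β . c γ] (dot before a terminal).

Augment with S' → S and build the canonical LR(0) collection (I0 = CLOSURE({[S' → . S]}), then GOTO on every symbol after a dot until no new states appear). It has 15 states:
  I0: { [C → . / / C], [C → . y], [S → . / S], [S → . C S], [S → . y C C], [S → . y], [S' → . S] }  — shift
  I1: { [C → . / / C], [C → . y], [C → / . / C], [S → . / S], [S → . C S], [S → . y C C], [S → . y], [S → / . S] }  — shift
  I2: { [C → . / / C], [C → . y], [S → . / S], [S → . C S], [S → . y C C], [S → . y], [S → C . S] }  — shift
  I3: { [S' → S .] }  — accept
  I4: { [C → . / / C], [C → . y], [C → y .], [S → y . C C], [S → y .] }  — shift, 2 reduces
  I5: { [C → / . / C] }  — shift
  I6: { [C → . / / C], [C → . y], [S → y C . C] }  — shift
  I7: { [C → y .] }  — reduce
  I8: { [S → y C C .] }  — reduce
  I9: { [C → . / / C], [C → . y], [C → / / . C] }  — shift
  I10: { [C → / / C .] }  — reduce
  I11: { [S → C S .] }  — reduce
  I12: { [C → . / / C], [C → . y], [C → / . / C], [C → / / . C], [S → . / S], [S → . C S], [S → . y C C], [S → . y], [S → / . S] }  — shift
  I13: { [S → / S .] }  — reduce
  I14: { [C → . / / C], [C → . y], [C → / / C .], [S → . / S], [S → . C S], [S → . y C C], [S → . y], [S → C . S] }  — shift, reduce

I4 contains reduce items [C → y .], [S → y .] and shift items [C → . / / C], [C → . y] — shift-reduce conflict.
I14 contains reduce item [C → / / C .] and shift items [C → . / / C], [C → . y], [S → . / S], [S → . y], [S → . y C C] — shift-reduce conflict.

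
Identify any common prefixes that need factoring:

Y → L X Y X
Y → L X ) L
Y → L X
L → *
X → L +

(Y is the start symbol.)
Yes, Y has productions with common prefix 'L X'

Left-factoring is needed when two productions for the same non-terminal
share a common prefix on the right-hand side.

Productions for Y:
  Y → L X Y X
  Y → L X ) L
  Y → L X

Found common prefix 'L X' in productions for Y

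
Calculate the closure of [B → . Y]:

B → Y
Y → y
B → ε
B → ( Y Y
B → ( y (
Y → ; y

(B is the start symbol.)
{ [B → . Y], [Y → . ; y], [Y → . y] }

To compute CLOSURE, for each item [A → α.Bβ] where B is a non-terminal, add [B → .γ] for all productions B → γ; repeat for the newly added items until nothing changes.

Start with: [B → . Y]
  [B → . Y] has the dot before Y: add [Y → . y], [Y → . ; y]
No further items can be added.

CLOSURE = { [B → . Y], [Y → . ; y], [Y → . y] }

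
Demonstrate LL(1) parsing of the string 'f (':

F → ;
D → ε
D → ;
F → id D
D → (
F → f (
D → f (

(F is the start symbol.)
Stack is shown with the top on the left.

Stack  Input  Action
--------------------
F $    f ( $  output F → f (
f ( $  f ( $  match 'f'
( $    ( $    match '('
$      $      accept

The string is accepted.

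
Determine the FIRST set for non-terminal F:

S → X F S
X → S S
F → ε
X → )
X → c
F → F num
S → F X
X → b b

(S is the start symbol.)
From F → ε:
  - ε-production, so ε ∈ FIRST(F)
From F → F num:
  - F is the symbol being defined: contributes nothing new
    F is nullable, so continue to the next symbol
  - num is a terminal: add 'num' and stop

Collecting: FIRST(F) = { 'num', ε }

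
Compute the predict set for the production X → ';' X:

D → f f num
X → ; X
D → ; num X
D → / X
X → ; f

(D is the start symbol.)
{ ';' }

PREDICT(X → ';' X) = (FIRST(RHS) \ {ε}) ∪ (FOLLOW(X) if ε ∈ FIRST(RHS), i.e. RHS ⇒* ε)
FIRST(';' X) = { ';' }
ε ∉ FIRST(';' X), so FOLLOW(X) is not added.
PREDICT(X → ';' X) = { ';' }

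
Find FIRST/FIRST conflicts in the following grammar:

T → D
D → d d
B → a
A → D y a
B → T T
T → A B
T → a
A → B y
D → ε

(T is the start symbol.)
A FIRST/FIRST conflict occurs when two productions N → α and N → β for the same non-terminal have FIRST(α) ∩ FIRST(β) ≠ ∅ (with ε ∈ FIRST of a nullable right-hand side, so two nullable alternatives also conflict).

FIRST sets of the non-terminals at (or reachable through a nullable prefix from) the front of some alternative:
  FIRST(D) = { 'd', ε }
  FIRST(A) = { 'a', 'd', 'y' }
  FIRST(T) = { 'a', 'd', 'y', ε }
  FIRST(B) = { 'a', 'd', 'y', ε }

Productions for T:
  T → D: FIRST = { 'd', ε }
  T → A B: FIRST = { 'a', 'd', 'y' }
  T → a: FIRST = { 'a' }
Productions for D:
  D → d d: FIRST = { 'd' }
  D → ε: FIRST = { ε }
Productions for B:
  B → a: FIRST = { 'a' }
  B → T T: FIRST = { 'a', 'd', 'y', ε }
Productions for A:
  A → D y a: FIRST = { 'd', 'y' }
  A → B y: FIRST = { 'a', 'd', 'y' }

Conflict for T: T → D and T → A B
  Overlap: { 'd' }
Conflict for T: T → A B and T → a
  Overlap: { 'a' }
Conflict for B: B → a and B → T T
  Overlap: { 'a' }
Conflict for A: A → D y a and A → B y
  Overlap: { 'd', 'y' }

Answer: Yes. T → D / T → A B on { 'd' }; T → A B / T → a on { 'a' }; B → a / B → T T on { 'a' }; A → D y a / A → B y on { 'd', 'y' }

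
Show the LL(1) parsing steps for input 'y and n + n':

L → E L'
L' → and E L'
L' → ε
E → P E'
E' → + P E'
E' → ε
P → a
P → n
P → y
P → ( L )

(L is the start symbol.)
LL(1) parsing maintains a stack (initially the start symbol over $) and the input. At each step: if the stack top is a terminal, match it against the current input token; if it is a non-terminal N, replace it with the RHS of M[N, lookahead] (the unique production whose predict set contains the lookahead).

Stack is shown with the top on the left.

Stack        Input          Action
----------------------------------
L $          y and n + n $  output L → E L'
E L' $       y and n + n $  output E → P E'
P E' L' $    y and n + n $  output P → y
y E' L' $    y and n + n $  match 'y'
E' L' $      and n + n $    output E' → ε
L' $         and n + n $    output L' → and E L'
and E L' $   and n + n $    match 'and'
E L' $       n + n $        output E → P E'
P E' L' $    n + n $        output P → n
n E' L' $    n + n $        match 'n'
E' L' $      + n $          output E' → + P E'
+ P E' L' $  + n $          match '+'
P E' L' $    n $            output P → n
n E' L' $    n $            match 'n'
E' L' $      $              output E' → ε
L' $         $              output L' → ε
$            $              accept

The string is accepted.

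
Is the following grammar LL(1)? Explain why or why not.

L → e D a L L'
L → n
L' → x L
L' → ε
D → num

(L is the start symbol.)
No. Predict set conflict for L': { 'x' }

A grammar is LL(1) if for each non-terminal N with multiple productions, the predict sets of those productions are pairwise disjoint, where PREDICT(N → α) = (FIRST(α) \ {ε}) ∪ (FOLLOW(N) if α ⇒* ε).

Relevant sets:
  FOLLOW(L') = { $, 'x' }

For L:
  PREDICT(L → e D a L L') = { 'e' }
  PREDICT(L → n) = { 'n' }
For L':
  PREDICT(L' → x L) = { 'x' }
  PREDICT(L' → ε) = { $, 'x' }
D has a single production, so nothing to check there.

Conflict found: Predict set conflict for L': { 'x' }
The grammar is NOT LL(1).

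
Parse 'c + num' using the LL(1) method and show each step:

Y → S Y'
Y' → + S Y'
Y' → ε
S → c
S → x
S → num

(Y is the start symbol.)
LL(1) parsing maintains a stack (initially the start symbol over $) and the input. At each step: if the stack top is a terminal, match it against the current input token; if it is a non-terminal N, replace it with the RHS of M[N, lookahead] (the unique production whose predict set contains the lookahead).

Stack is shown with the top on the left.

Stack     Input      Action
---------------------------
Y $       c + num $  output Y → S Y'
S Y' $    c + num $  output S → c
c Y' $    c + num $  match 'c'
Y' $      + num $    output Y' → + S Y'
+ S Y' $  + num $    match '+'
S Y' $    num $      output S → num
num Y' $  num $      match 'num'
Y' $      $          output Y' → ε
$         $          accept

The string is accepted.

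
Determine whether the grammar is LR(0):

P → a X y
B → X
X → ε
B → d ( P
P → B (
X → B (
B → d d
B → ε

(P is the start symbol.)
No. Shift-reduce conflict between [B → .] and [B → . d ( P]

Augment with P' → P and build the canonical LR(0) collection (I0 = CLOSURE({[P' → . P]}), then GOTO on every symbol after a dot until no new states appear). It has 14 states:
  I0: { [B → . X], [B → . d ( P], [B → . d d], [B → .], [P → . B (], [P → . a X y], [P' → . P], [X → . B (], [X → .] }  — shift, 2 reduces
  I1: { [P → B . (], [X → B . (] }  — shift
  I2: { [P' → P .] }  — accept
  I3: { [B → X .] }  — reduce
  I4: { [B → . X], [B → . d ( P], [B → . d d], [B → .], [P → a . X y], [X → . B (], [X → .] }  — shift, 2 reduces
  I5: { [B → d . ( P], [B → d . d] }  — shift
  I6: { [B → . X], [B → . d ( P], [B → . d d], [B → .], [B → d ( . P], [P → . B (], [P → . a X y], [X → . B (], [X → .] }  — shift, 2 reduces
  I7: { [B → d d .] }  — reduce
  I8: { [B → d ( P .] }  — reduce
  I9: { [X → B . (] }  — shift
  I10: { [B → X .], [P → a X . y] }  — shift, reduce
  I11: { [P → a X y .] }  — reduce
  I12: { [X → B ( .] }  — reduce
  I13: { [P → B ( .], [X → B ( .] }  — 2 reduces

Conflict in state I0:
  Shift-reduce conflict between [B → .] and [B → . d ( P]
So the grammar is NOT LR(0).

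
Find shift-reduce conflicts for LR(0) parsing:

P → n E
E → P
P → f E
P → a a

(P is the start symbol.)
No shift-reduce conflicts

A shift-reduce conflict occurs when an LR(0) state has both:
  - a complete (reduce) item [A → α .] (dot at the end), and
  - a shift item [B → β . c γ] (dot before a terminal).

Augment with P' → P and build the canonical LR(0) collection (I0 = CLOSURE({[P' → . P]}), then GOTO on every symbol after a dot until no new states appear). It has 9 states:
  I0: { [P → . a a], [P → . f E], [P → . n E], [P' → . P] }  — shift
  I1: { [P' → P .] }  — accept
  I2: { [P → a . a] }  — shift
  I3: { [E → . P], [P → . a a], [P → . f E], [P → . n E], [P → f . E] }  — shift
  I4: { [E → . P], [P → . a a], [P → . f E], [P → . n E], [P → n . E] }  — shift
  I5: { [P → n E .] }  — reduce
  I6: { [E → P .] }  — reduce
  I7: { [P → f E .] }  — reduce
  I8: { [P → a a .] }  — reduce

No state contains both a complete item and a shift item.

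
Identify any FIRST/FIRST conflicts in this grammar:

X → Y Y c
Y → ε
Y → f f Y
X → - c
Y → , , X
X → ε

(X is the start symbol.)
No FIRST/FIRST conflicts.

A FIRST/FIRST conflict occurs when two productions N → α and N → β for the same non-terminal have FIRST(α) ∩ FIRST(β) ≠ ∅ (with ε ∈ FIRST of a nullable right-hand side, so two nullable alternatives also conflict).

FIRST sets of the non-terminals at (or reachable through a nullable prefix from) the front of some alternative:
  FIRST(Y) = { ',', 'f', ε }

Productions for X:
  X → Y Y c: FIRST = { ',', 'c', 'f' }
  X → - c: FIRST = { '-' }
  X → ε: FIRST = { ε }
Productions for Y:
  Y → ε: FIRST = { ε }
  Y → f f Y: FIRST = { 'f' }
  Y → , , X: FIRST = { ',' }

All alternatives of each non-terminal have pairwise disjoint FIRST sets.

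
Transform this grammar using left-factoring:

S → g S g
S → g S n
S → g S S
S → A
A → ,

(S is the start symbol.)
S → g S S'
S' → g
S' → n
S' → S
S → A
A → ,

Left-factoring transforms A → αβ₁ | αβ₂ into A → αA' and A' → β₁ | β₂
(α is the longest common prefix among the alternatives). Repeat until
no nonterminal has two alternatives with a common prefix.

Round 1: S has alternatives sharing prefix 'g S'. Introduce S': S → g S S'
  Add: S' → g
  Add: S' → n
  Add: S' → S

No remaining common prefixes — done.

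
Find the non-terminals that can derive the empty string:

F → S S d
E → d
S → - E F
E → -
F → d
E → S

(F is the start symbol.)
None

A non-terminal is nullable if it can derive ε (the empty string): either it has an ε-production, or it has a production whose right-hand side consists entirely of nullable non-terminals.

There are no ε-productions, so no non-terminal can derive ε.
No non-terminals are nullable.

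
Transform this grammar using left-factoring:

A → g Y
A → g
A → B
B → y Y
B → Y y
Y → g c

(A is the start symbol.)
Left-factoring transforms A → αβ₁ | αβ₂ into A → αA' and A' → β₁ | β₂
(α is the longest common prefix among the alternatives). Repeat until
no nonterminal has two alternatives with a common prefix.

Round 1: A has alternatives sharing prefix 'g'. Introduce A': A → g A'
  Add: A' → Y
  Add: A' → ε

No remaining common prefixes — done.

Resulting grammar:
A → g A'
A' → Y
A' → ε
A → B
B → y Y
B → Y y
Y → g c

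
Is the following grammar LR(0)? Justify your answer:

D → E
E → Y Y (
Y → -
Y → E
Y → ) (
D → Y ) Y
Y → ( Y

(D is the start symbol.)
No. Reduce-reduce conflict: [D → E .] and [Y → E .]

Augment with D' → D and build the canonical LR(0) collection (I0 = CLOSURE({[D' → . D]}), then GOTO on every symbol after a dot until no new states appear). It has 15 states:
  I0: { [D → . E], [D → . Y ) Y], [D' → . D], [E → . Y Y (], [Y → . ( Y], [Y → . ) (], [Y → . -], [Y → . E] }  — shift
  I1: { [E → . Y Y (], [Y → ( . Y], [Y → . ( Y], [Y → . ) (], [Y → . -], [Y → . E] }  — shift
  I2: { [Y → ) . (] }  — shift
  I3: { [Y → - .] }  — reduce
  I4: { [D' → D .] }  — accept
  I5: { [D → E .], [Y → E .] }  — 2 reduces
  I6: { [D → Y . ) Y], [E → . Y Y (], [E → Y . Y (], [Y → . ( Y], [Y → . ) (], [Y → . -], [Y → . E] }  — shift
  I7: { [D → Y ) . Y], [E → . Y Y (], [Y → ) . (], [Y → . ( Y], [Y → . ) (], [Y → . -], [Y → . E] }  — shift
  I8: { [Y → E .] }  — reduce
  I9: { [E → . Y Y (], [E → Y . Y (], [E → Y Y . (], [Y → . ( Y], [Y → . ) (], [Y → . -], [Y → . E] }  — shift
  I10: { [E → . Y Y (], [E → Y Y ( .], [Y → ( . Y], [Y → . ( Y], [Y → . ) (], [Y → . -], [Y → . E] }  — shift, reduce
  I11: { [E → . Y Y (], [E → Y . Y (], [Y → ( Y .], [Y → . ( Y], [Y → . ) (], [Y → . -], [Y → . E] }  — shift, reduce
  I12: { [E → . Y Y (], [Y → ( . Y], [Y → ) ( .], [Y → . ( Y], [Y → . ) (], [Y → . -], [Y → . E] }  — shift, reduce
  I13: { [D → Y ) Y .], [E → . Y Y (], [E → Y . Y (], [Y → . ( Y], [Y → . ) (], [Y → . -], [Y → . E] }  — shift, reduce
  I14: { [Y → ) ( .] }  — reduce

Conflict in state I5:
  Reduce-reduce conflict: [D → E .] and [Y → E .]
So the grammar is NOT LR(0).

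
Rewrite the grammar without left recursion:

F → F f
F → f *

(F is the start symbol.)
F is directly left-recursive. The standard transformation for
  A → A α₁ | ... | A α_m | β₁ | ... | β_n
is
  A  → β₁ A' | ... | β_n A'
  A' → α₁ A' | ... | α_m A' | ε

F → f * becomes F → f * F'
F → F f becomes F' → f F'
Add F' → ε

Resulting grammar:
F → f * F'
F' → f F'
F' → ε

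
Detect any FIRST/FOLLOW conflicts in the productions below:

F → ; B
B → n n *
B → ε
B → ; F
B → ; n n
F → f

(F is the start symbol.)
A FIRST/FOLLOW conflict occurs when a non-terminal N has a nullable alternative N → β (β ⇒* ε) and another alternative N → α with FIRST(α) ∩ FOLLOW(N) ≠ ∅: on such a lookahead the parser cannot decide between expanding α and letting N vanish via β.

Nullable non-terminals: B.

B: nullable alternative(s) B → ε; FOLLOW(B) = { $ }
  B → n n *: FIRST \ {ε} = { 'n' } — disjoint from FOLLOW(B)
  B → ε: FIRST \ {ε} = { } — this is the only nullable alternative, skip
  B → ; F: FIRST \ {ε} = { ';' } — disjoint from FOLLOW(B)
  B → ; n n: FIRST \ {ε} = { ';' } — disjoint from FOLLOW(B)

F has no nullable alternative, so no FIRST/FOLLOW check is needed there.

No FIRST/FOLLOW conflicts found.

Answer: No FIRST/FOLLOW conflicts.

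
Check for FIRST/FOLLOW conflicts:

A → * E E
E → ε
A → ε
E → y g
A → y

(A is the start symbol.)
A FIRST/FOLLOW conflict occurs when a non-terminal N has a nullable alternative N → β (β ⇒* ε) and another alternative N → α with FIRST(α) ∩ FOLLOW(N) ≠ ∅: on such a lookahead the parser cannot decide between expanding α and letting N vanish via β.

Nullable non-terminals: A, E.

A: nullable alternative(s) A → ε; FOLLOW(A) = { $ }
  A → * E E: FIRST \ {ε} = { '*' } — disjoint from FOLLOW(A)
  A → ε: FIRST \ {ε} = { } — this is the only nullable alternative, skip
  A → y: FIRST \ {ε} = { 'y' } — disjoint from FOLLOW(A)

E: nullable alternative(s) E → ε; FOLLOW(E) = { $, 'y' }
  E → ε: FIRST \ {ε} = { } — this is the only nullable alternative, skip
  E → y g: FIRST \ {ε} = { 'y' } — overlaps FOLLOW(E) on { 'y' }: CONFLICT

So the grammar has 1 FIRST/FOLLOW conflict (marked CONFLICT above).

Answer: Yes. E → y g with FOLLOW(E) on { 'y' }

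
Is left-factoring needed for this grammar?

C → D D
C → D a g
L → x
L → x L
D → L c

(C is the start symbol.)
Yes, C has productions with common prefix 'D'; L has productions with common prefix 'x'

Left-factoring is needed when two productions for the same non-terminal
share a common prefix on the right-hand side.

Productions for C:
  C → D D
  C → D a g
Productions for L:
  L → x
  L → x L

Found common prefix 'D' in productions for C
Found common prefix 'x' in productions for L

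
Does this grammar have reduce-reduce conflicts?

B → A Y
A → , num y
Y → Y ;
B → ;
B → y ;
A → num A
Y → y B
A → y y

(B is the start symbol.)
Augment with B' → B and build the canonical LR(0) collection (I0 = CLOSURE({[B' → . B]}), then GOTO on every symbol after a dot until no new states appear). It has 17 states:
  I0: { [A → . , num y], [A → . num A], [A → . y y], [B → . ;], [B → . A Y], [B → . y ;], [B' → . B] }  — shift
  I1: { [A → , . num y] }  — shift
  I2: { [B → ; .] }  — reduce
  I3: { [B → A . Y], [Y → . Y ;], [Y → . y B] }  — shift
  I4: { [B' → B .] }  — accept
  I5: { [A → . , num y], [A → . num A], [A → . y y], [A → num . A] }  — shift
  I6: { [A → y . y], [B → y . ;] }  — shift
  I7: { [B → y ; .] }  — reduce
  I8: { [A → y y .] }  — reduce
  I9: { [A → num A .] }  — reduce
  I10: { [A → y . y] }  — shift
  I11: { [B → A Y .], [Y → Y . ;] }  — shift, reduce
  I12: { [A → . , num y], [A → . num A], [A → . y y], [B → . ;], [B → . A Y], [B → . y ;], [Y → y . B] }  — shift
  I13: { [Y → y B .] }  — reduce
  I14: { [Y → Y ; .] }  — reduce
  I15: { [A → , num . y] }  — shift
  I16: { [A → , num y .] }  — reduce

No state contains more than one complete item.

Answer: No reduce-reduce conflicts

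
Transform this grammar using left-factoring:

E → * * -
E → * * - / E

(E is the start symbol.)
Left-factoring transforms A → αβ₁ | αβ₂ into A → αA' and A' → β₁ | β₂
(α is the longest common prefix among the alternatives). Repeat until
no nonterminal has two alternatives with a common prefix.

Round 1: E has alternatives sharing prefix '* * -'. Introduce E': E → * * - E'
  Add: E' → ε
  Add: E' → / E

No remaining common prefixes — done.

Resulting grammar:
E → * * - E'
E' → ε
E' → / E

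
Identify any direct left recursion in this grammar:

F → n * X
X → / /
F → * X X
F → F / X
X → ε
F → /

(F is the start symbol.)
F → n * X: starts with n
X → / /: starts with '/'
F → * X X: starts with '*'
F → F / X: LEFT RECURSIVE (starts with F)
X → ε: starts with ε
F → /: starts with '/'

The grammar has direct left recursion on: F.

Answer: Yes, F is left-recursive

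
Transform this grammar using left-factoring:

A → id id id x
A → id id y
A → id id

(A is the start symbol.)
Left-factoring transforms A → αβ₁ | αβ₂ into A → αA' and A' → β₁ | β₂
(α is the longest common prefix among the alternatives). Repeat until
no nonterminal has two alternatives with a common prefix.

Round 1: A has alternatives sharing prefix 'id id'. Introduce A': A → id id A'
  Add: A' → id x
  Add: A' → y
  Add: A' → ε

No remaining common prefixes — done.

Resulting grammar:
A → id id A'
A' → id x
A' → y
A' → ε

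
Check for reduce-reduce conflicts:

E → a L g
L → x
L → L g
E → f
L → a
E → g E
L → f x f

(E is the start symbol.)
Yes — I12: [E → a L g .] vs [L → L g .]

A reduce-reduce conflict occurs when an LR(0) state has two complete items [A → α .] and [B → β .] — both call for a reduction, and with no lookahead the parser cannot choose between them.

Augment with E' → E and build the canonical LR(0) collection (I0 = CLOSURE({[E' → . E]}), then GOTO on every symbol after a dot until no new states appear). It has 13 states:
  I0: { [E → . a L g], [E → . f], [E → . g E], [E' → . E] }  — shift
  I1: { [E' → E .] }  — accept
  I2: { [E → a . L g], [L → . L g], [L → . a], [L → . f x f], [L → . x] }  — shift
  I3: { [E → f .] }  — reduce
  I4: { [E → . a L g], [E → . f], [E → . g E], [E → g . E] }  — shift
  I5: { [E → g E .] }  — reduce
  I6: { [E → a L . g], [L → L . g] }  — shift
  I7: { [L → a .] }  — reduce
  I8: { [L → f . x f] }  — shift
  I9: { [L → x .] }  — reduce
  I10: { [L → f x . f] }  — shift
  I11: { [L → f x f .] }  — reduce
  I12: { [E → a L g .], [L → L g .] }  — 2 reduces

I12 contains complete items [E → a L g .], [L → L g .] — reduce-reduce conflict.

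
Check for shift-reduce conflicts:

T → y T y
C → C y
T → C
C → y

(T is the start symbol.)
Augment with T' → T and build the canonical LR(0) collection (I0 = CLOSURE({[T' → . T]}), then GOTO on every symbol after a dot until no new states appear). It has 7 states:
  I0: { [C → . C y], [C → . y], [T → . C], [T → . y T y], [T' → . T] }  — shift
  I1: { [C → C . y], [T → C .] }  — shift, reduce
  I2: { [T' → T .] }  — accept
  I3: { [C → . C y], [C → . y], [C → y .], [T → . C], [T → . y T y], [T → y . T y] }  — shift, reduce
  I4: { [T → y T . y] }  — shift
  I5: { [T → y T y .] }  — reduce
  I6: { [C → C y .] }  — reduce

I1 contains reduce item [T → C .] and shift item [C → C . y] — shift-reduce conflict.
I3 contains reduce item [C → y .] and shift items [C → . y], [T → . y T y] — shift-reduce conflict.

Answer: Yes — I1: [T → C .] vs [C → C . y]; I3: [C → y .] vs [C → . y]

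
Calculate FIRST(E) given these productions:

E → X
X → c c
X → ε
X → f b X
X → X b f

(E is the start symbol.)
To compute FIRST(E), examine every production with E on the left-hand side, reading each right-hand side left to right until a non-nullable symbol is reached.

FIRST sets of the other non-terminals involved (by the same procedure, iterated to a fixed point):
  FIRST(X) = { 'b', 'c', 'f', ε }

From E → X:
  - X is a non-terminal: add FIRST(X) \ {ε} = { 'b', 'c', 'f' }
    X is nullable and nothing follows, so the whole right-hand side can vanish: ε ∈ FIRST(E)

Collecting: FIRST(E) = { 'b', 'c', 'f', ε }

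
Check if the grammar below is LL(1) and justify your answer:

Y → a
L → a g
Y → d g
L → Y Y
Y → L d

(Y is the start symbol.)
Relevant sets:
  FIRST(L) = { 'a', 'd' }
  FIRST(Y) = { 'a', 'd' }

For Y:
  PREDICT(Y → a) = { 'a' }
  PREDICT(Y → d g) = { 'd' }
  PREDICT(Y → L d) = { 'a', 'd' }
For L:
  PREDICT(L → a g) = { 'a' }
  PREDICT(L → Y Y) = { 'a', 'd' }

Conflict found: Predict set conflict for Y: { 'a' }
The grammar is NOT LL(1).

Answer: No. Predict set conflict for Y: { 'a' }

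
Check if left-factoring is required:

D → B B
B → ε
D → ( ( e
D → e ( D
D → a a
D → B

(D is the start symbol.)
Yes, D has productions with common prefix 'B'

Left-factoring is needed when two productions for the same non-terminal
share a common prefix on the right-hand side.

Productions for D:
  D → B B
  D → ( ( e
  D → e ( D
  D → a a
  D → B

Found common prefix 'B' in productions for D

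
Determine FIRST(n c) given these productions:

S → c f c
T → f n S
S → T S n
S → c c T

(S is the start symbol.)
To compute FIRST(n c), process the symbols left to right:
Symbol n is a terminal. Add 'n' and stop.
FIRST(n c) = { 'n' }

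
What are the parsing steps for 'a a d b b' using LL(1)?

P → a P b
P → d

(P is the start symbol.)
Stack is shown with the top on the left.

Stack      Input        Action
------------------------------
P $        a a d b b $  output P → a P b
a P b $    a a d b b $  match 'a'
P b $      a d b b $    output P → a P b
a P b b $  a d b b $    match 'a'
P b b $    d b b $      output P → d
d b b $    d b b $      match 'd'
b b $      b b $        match 'b'
b $        b $          match 'b'
$          $            accept

The string is accepted.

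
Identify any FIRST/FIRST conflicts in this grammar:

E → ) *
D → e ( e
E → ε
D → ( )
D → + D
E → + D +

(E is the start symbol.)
A FIRST/FIRST conflict occurs when two productions N → α and N → β for the same non-terminal have FIRST(α) ∩ FIRST(β) ≠ ∅ (with ε ∈ FIRST of a nullable right-hand side, so two nullable alternatives also conflict).

Productions for E:
  E → ) *: FIRST = { ')' }
  E → ε: FIRST = { ε }
  E → + D +: FIRST = { '+' }
Productions for D:
  D → e ( e: FIRST = { 'e' }
  D → ( ): FIRST = { '(' }
  D → + D: FIRST = { '+' }

All alternatives of each non-terminal have pairwise disjoint FIRST sets.

Answer: No FIRST/FIRST conflicts.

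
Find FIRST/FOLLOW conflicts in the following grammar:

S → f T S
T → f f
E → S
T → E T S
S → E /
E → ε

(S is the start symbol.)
Nullable non-terminals: E.
FIRST sets used below: FIRST(S) = { '/', 'f' }

E: nullable alternative(s) E → ε; FOLLOW(E) = { '/', 'f' }
  E → S: FIRST \ {ε} = { '/', 'f' } — overlaps FOLLOW(E) on { '/', 'f' }: CONFLICT
  E → ε: FIRST \ {ε} = { } — this is the only nullable alternative, skip

S, T have no nullable alternative, so no FIRST/FOLLOW check is needed there.

So the grammar has 1 FIRST/FOLLOW conflict (marked CONFLICT above).

Answer: Yes. E → S with FOLLOW(E) on { '/', 'f' }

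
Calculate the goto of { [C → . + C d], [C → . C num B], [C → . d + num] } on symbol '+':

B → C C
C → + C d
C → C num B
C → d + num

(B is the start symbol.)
GOTO(I, '+') = CLOSURE({ [A → αX.β] : [A → α.Xβ] ∈ I, X = '+' })

Items with dot before '+', with the dot advanced:
  [C → . + C d] → [C → + . C d]
Closure of the advanced items:
  [C → + . C d] has the dot before C: add [C → . + C d], [C → . C num B], [C → . d + num]

GOTO = { [C → + . C d], [C → . + C d], [C → . C num B], [C → . d + num] }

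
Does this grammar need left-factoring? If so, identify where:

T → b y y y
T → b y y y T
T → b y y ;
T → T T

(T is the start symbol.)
Left-factoring is needed when two productions for the same non-terminal
share a common prefix on the right-hand side.

Productions for T:
  T → b y y y
  T → b y y y T
  T → b y y ;
  T → T T

Found common prefix 'b y y' in productions for T

Answer: Yes, T has productions with common prefix 'b y y'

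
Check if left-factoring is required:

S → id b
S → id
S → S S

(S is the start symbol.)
Left-factoring is needed when two productions for the same non-terminal
share a common prefix on the right-hand side.

Productions for S:
  S → id b
  S → id
  S → S S

Found common prefix 'id' in productions for S

Answer: Yes, S has productions with common prefix 'id'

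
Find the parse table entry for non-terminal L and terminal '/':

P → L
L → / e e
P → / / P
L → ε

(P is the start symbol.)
L → / e e

To find M[L, '/'], we find productions for L where '/' is in the predict set (PREDICT(N → α) = (FIRST(α) \ {ε}) ∪ (FOLLOW(N) if α ⇒* ε)).

Relevant sets:
  FOLLOW(L) = { $ }

L → / e e: PREDICT = { '/' }
  '/' is in predict set, so this production goes in M[L, '/']
L → ε: PREDICT = { $ }

M[L, '/'] = L → / e e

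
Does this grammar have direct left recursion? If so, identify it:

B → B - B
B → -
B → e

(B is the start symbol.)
Yes, B is left-recursive

B → B - B: LEFT RECURSIVE (starts with B)
B → -: starts with '-'
B → e: starts with e

The grammar has direct left recursion on: B.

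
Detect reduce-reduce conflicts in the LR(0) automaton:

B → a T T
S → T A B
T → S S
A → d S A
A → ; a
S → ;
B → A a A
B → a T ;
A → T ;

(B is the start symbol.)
Augment with B' → B and build the canonical LR(0) collection (I0 = CLOSURE({[B' → . B]}), then GOTO on every symbol after a dot until no new states appear). It has 22 states:
  I0: { [A → . ; a], [A → . T ;], [A → . d S A], [B → . A a A], [B → . a T ;], [B → . a T T], [B' → . B], [S → . ;], [S → . T A B], [T → . S S] }  — shift
  I1: { [A → ; . a], [S → ; .] }  — shift, reduce
  I2: { [B → A . a A] }  — shift
  I3: { [B' → B .] }  — accept
  I4: { [S → . ;], [S → . T A B], [T → . S S], [T → S . S] }  — shift
  I5: { [A → . ; a], [A → . T ;], [A → . d S A], [A → T . ;], [S → . ;], [S → . T A B], [S → T . A B], [T → . S S] }  — shift
  I6: { [B → a . T ;], [B → a . T T], [S → . ;], [S → . T A B], [T → . S S] }  — shift
  I7: { [A → d . S A], [S → . ;], [S → . T A B], [T → . S S] }  — shift
  I8: { [S → ; .] }  — reduce
  I9: { [A → . ; a], [A → . T ;], [A → . d S A], [A → d S . A], [S → . ;], [S → . T A B], [T → . S S], [T → S . S] }  — shift
  I10: { [A → . ; a], [A → . T ;], [A → . d S A], [S → . ;], [S → . T A B], [S → T . A B], [T → . S S] }  — shift
  I11: { [A → . ; a], [A → . T ;], [A → . d S A], [B → . A a A], [B → . a T ;], [B → . a T T], [S → . ;], [S → . T A B], [S → T A . B], [T → . S S] }  — shift
  I12: { [S → T A B .] }  — reduce
  I13: { [A → d S A .] }  — reduce
  I14: { [S → . ;], [S → . T A B], [T → . S S], [T → S . S], [T → S S .] }  — shift, reduce
  I15: { [A → . ; a], [A → . T ;], [A → . d S A], [B → a T . ;], [B → a T . T], [S → . ;], [S → . T A B], [S → T . A B], [T → . S S] }  — shift
  I16: { [A → ; . a], [B → a T ; .], [S → ; .] }  — shift, 2 reduces
  I17: { [A → . ; a], [A → . T ;], [A → . d S A], [A → T . ;], [B → a T T .], [S → . ;], [S → . T A B], [S → T . A B], [T → . S S] }  — shift, reduce
  I18: { [A → ; . a], [A → T ; .], [S → ; .] }  — shift, 2 reduces
  I19: { [A → ; a .] }  — reduce
  I20: { [A → . ; a], [A → . T ;], [A → . d S A], [B → A a . A], [S → . ;], [S → . T A B], [T → . S S] }  — shift
  I21: { [B → A a A .] }  — reduce

I16 contains complete items [B → a T ; .], [S → ; .] — reduce-reduce conflict.
I18 contains complete items [A → T ; .], [S → ; .] — reduce-reduce conflict.

Answer: Yes — I16: [B → a T ; .] vs [S → ; .]; I18: [A → T ; .] vs [S → ; .]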